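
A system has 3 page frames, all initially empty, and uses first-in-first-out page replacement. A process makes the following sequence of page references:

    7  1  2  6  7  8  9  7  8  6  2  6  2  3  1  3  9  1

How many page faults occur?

7: fault, frames {7}
1: fault, frames {7,1}
2: fault, frames {7,1,2}
6: fault, evict 7, frames {1,2,6}
7: fault, evict 1, frames {2,6,7}
8: fault, evict 2, frames {6,7,8}
9: fault, evict 6, frames {7,8,9}
7: hit
8: hit
6: fault, evict 7, frames {8,9,6}
2: fault, evict 8, frames {9,6,2}
6: hit
2: hit
3: fault, evict 9, frames {6,2,3}
1: fault, evict 6, frames {2,3,1}
3: hit
9: fault, evict 2, frames {3,1,9}
1: hit
Page faults: 12.

12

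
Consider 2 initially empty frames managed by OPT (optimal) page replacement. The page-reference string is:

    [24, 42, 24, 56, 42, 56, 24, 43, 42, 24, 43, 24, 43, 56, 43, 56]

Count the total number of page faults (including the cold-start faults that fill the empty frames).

24: fault, frames (24)
42: fault, frames (24 42)
24: hit
56: fault, evict 24, frames (42 56)
42: hit
56: hit
24: fault, evict 56, frames (42 24)
43: fault, evict 24, frames (42 43)
42: hit
24: fault, evict 42, frames (43 24)
43: hit
24: hit
43: hit
56: fault, evict 24, frames (43 56)
43: hit
56: hit
Page faults: 7.

7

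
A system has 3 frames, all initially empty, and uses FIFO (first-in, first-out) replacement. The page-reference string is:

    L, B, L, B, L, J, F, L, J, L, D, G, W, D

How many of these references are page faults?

L → miss, frames (L)
B → miss, frames (L B)
L → hit
B → hit
L → hit
J → miss, frames (L B J)
F → miss, evict L, frames (B J F)
L → miss, evict B, frames (J F L)
J → hit
L → hit
D → miss, evict J, frames (F L D)
G → miss, evict F, frames (L D G)
W → miss, evict L, frames (D G W)
D → hit
Page faults: 8.

8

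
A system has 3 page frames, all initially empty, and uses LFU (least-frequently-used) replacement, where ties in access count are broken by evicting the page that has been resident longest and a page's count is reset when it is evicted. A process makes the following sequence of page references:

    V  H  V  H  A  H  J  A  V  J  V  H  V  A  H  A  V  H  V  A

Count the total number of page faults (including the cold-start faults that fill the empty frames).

V -> miss, frames [V]
H -> miss, frames [V, H]
V -> hit
H -> hit
A -> miss, frames [V, H, A]
H -> hit
J -> miss, evict A, frames [V, H, J]
A -> miss, evict J, frames [V, H, A]
V -> hit
J -> miss, evict A, frames [V, H, J]
V -> hit
H -> hit
V -> hit
A -> miss, evict J, frames [V, H, A]
H -> hit
A -> hit
V -> hit
H -> hit
V -> hit
A -> hit
Page faults: 7.

7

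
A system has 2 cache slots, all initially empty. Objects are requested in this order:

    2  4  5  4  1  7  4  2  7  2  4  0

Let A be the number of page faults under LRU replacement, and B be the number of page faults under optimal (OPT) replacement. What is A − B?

Under LRU: F F F . F F F F F . F F → 10 faults.
Under OPT: F F F . F F . F . . F F → 8 faults.
A − B = 10 − 8 = 2.

2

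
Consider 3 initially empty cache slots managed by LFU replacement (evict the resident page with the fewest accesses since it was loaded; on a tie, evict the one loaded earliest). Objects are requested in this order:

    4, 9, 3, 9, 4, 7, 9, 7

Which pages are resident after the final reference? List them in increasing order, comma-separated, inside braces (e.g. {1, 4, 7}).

4 -> fault, frames (4)
9 -> fault, frames (4 9)
3 -> fault, frames (4 9 3)
9 -> hit
4 -> hit
7 -> fault, evict 3, frames (4 9 7)
9 -> hit
7 -> hit

{4, 7, 9}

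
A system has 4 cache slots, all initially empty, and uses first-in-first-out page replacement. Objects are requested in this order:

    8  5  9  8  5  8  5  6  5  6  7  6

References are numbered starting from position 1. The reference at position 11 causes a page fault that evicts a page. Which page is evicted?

8

pos 1: 8 → fault, frames (8)
pos 2: 5 → fault, frames (8 5)
pos 3: 9 → fault, frames (8 5 9)
pos 4: 8 → hit
pos 5: 5 → hit
pos 6: 8 → hit
pos 7: 5 → hit
pos 8: 6 → fault, frames (8 5 9 6)
pos 9: 5 → hit
pos 10: 6 → hit
pos 11: 7 → fault, evict 8, frames (5 9 6 7)
At position 11, page 8 is evicted.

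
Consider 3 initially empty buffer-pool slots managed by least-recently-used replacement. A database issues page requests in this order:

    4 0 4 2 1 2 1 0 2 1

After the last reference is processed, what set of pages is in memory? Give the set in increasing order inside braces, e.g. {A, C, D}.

{0, 1, 2}

4 → fault, frames {4}
0 → fault, frames {4,0}
4 → hit
2 → fault, frames {0,4,2}
1 → fault, evict 0, frames {4,2,1}
2 → hit
1 → hit
0 → fault, evict 4, frames {2,1,0}
2 → hit
1 → hit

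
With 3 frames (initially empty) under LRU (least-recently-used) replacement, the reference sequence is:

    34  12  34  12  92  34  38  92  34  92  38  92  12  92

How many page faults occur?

5

34: miss, frames (34)
12: miss, frames (34 12)
34: hit
12: hit
92: miss, frames (34 12 92)
34: hit
38: miss, evict 12, frames (92 34 38)
92: hit
34: hit
92: hit
38: hit
92: hit
12: miss, evict 34, frames (38 92 12)
92: hit
Page faults: 5.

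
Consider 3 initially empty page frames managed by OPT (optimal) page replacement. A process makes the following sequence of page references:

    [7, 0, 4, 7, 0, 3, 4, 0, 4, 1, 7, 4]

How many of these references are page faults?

6

7 -> miss, frames (7)
0 -> miss, frames (7 0)
4 -> miss, frames (7 0 4)
7 -> hit
0 -> hit
3 -> miss, evict 7, frames (0 4 3)
4 -> hit
0 -> hit
4 -> hit
1 -> miss, evict 3, frames (0 4 1)
7 -> miss, evict 1, frames (0 4 7)
4 -> hit
Page faults: 6.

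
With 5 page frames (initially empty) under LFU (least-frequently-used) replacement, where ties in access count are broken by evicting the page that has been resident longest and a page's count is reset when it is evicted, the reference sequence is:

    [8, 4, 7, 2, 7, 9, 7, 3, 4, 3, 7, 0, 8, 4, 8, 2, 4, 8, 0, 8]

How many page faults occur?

10

8 -> miss, frames {8}
4 -> miss, frames {8,4}
7 -> miss, frames {8,4,7}
2 -> miss, frames {8,4,7,2}
7 -> hit
9 -> miss, frames {8,4,7,2,9}
7 -> hit
3 -> miss, evict 8, frames {4,7,2,9,3}
4 -> hit
3 -> hit
7 -> hit
0 -> miss, evict 2, frames {4,7,9,3,0}
8 -> miss, evict 9, frames {4,7,3,0,8}
4 -> hit
8 -> hit
2 -> miss, evict 0, frames {4,7,3,8,2}
4 -> hit
8 -> hit
0 -> miss, evict 2, frames {4,7,3,8,0}
8 -> hit
Page faults: 10.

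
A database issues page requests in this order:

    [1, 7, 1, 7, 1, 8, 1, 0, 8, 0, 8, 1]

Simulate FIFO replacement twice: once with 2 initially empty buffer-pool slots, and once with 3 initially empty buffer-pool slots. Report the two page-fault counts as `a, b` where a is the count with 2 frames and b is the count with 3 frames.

7, 5

2 frames: F F . . . F F F F . . F → 7 faults.
3 frames: F F . . . F . F . . . F → 5 faults.
5 < 7: adding a frame reduced faults, as is typical.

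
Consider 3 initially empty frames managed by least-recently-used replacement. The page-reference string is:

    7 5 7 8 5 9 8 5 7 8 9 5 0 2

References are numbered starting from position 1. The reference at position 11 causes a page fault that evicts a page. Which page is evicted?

pos 1: 7 → miss, frames (7)
pos 2: 5 → miss, frames (7 5)
pos 3: 7 → hit
pos 4: 8 → miss, frames (5 7 8)
pos 5: 5 → hit
pos 6: 9 → miss, evict 7, frames (8 5 9)
pos 7: 8 → hit
pos 8: 5 → hit
pos 9: 7 → miss, evict 9, frames (8 5 7)
pos 10: 8 → hit
pos 11: 9 → miss, evict 5, frames (7 8 9)
At position 11, page 5 is evicted.

5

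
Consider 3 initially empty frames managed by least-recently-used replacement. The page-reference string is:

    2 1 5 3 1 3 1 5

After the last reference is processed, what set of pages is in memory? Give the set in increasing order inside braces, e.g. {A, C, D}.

{1, 3, 5}

2 → fault, frames {2}
1 → fault, frames {2,1}
5 → fault, frames {2,1,5}
3 → fault, evict 2, frames {1,5,3}
1 → hit
3 → hit
1 → hit
5 → hit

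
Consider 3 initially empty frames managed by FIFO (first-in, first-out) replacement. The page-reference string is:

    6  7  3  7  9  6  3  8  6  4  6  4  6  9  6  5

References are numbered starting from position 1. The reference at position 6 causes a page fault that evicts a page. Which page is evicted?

7

pos 1: 6: miss, frames (6)
pos 2: 7: miss, frames (6 7)
pos 3: 3: miss, frames (6 7 3)
pos 4: 7: hit
pos 5: 9: miss, evict 6, frames (7 3 9)
pos 6: 6: miss, evict 7, frames (3 9 6)
At position 6, page 7 is evicted.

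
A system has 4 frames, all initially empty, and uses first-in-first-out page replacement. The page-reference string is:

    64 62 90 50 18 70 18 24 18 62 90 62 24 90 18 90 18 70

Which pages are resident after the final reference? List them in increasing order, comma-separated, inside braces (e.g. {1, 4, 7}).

64 -> fault, frames {64}
62 -> fault, frames {64,62}
90 -> fault, frames {64,62,90}
50 -> fault, frames {64,62,90,50}
18 -> fault, evict 64, frames {62,90,50,18}
70 -> fault, evict 62, frames {90,50,18,70}
18 -> hit
24 -> fault, evict 90, frames {50,18,70,24}
18 -> hit
62 -> fault, evict 50, frames {18,70,24,62}
90 -> fault, evict 18, frames {70,24,62,90}
62 -> hit
24 -> hit
90 -> hit
18 -> fault, evict 70, frames {24,62,90,18}
90 -> hit
18 -> hit
70 -> fault, evict 24, frames {62,90,18,70}

{18, 62, 70, 90}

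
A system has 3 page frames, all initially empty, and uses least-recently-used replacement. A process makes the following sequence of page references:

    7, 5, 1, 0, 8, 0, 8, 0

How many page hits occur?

7: miss, frames (7)
5: miss, frames (7 5)
1: miss, frames (7 5 1)
0: miss, evict 7, frames (5 1 0)
8: miss, evict 5, frames (1 0 8)
0: hit
8: hit
0: hit
Hits: 3.

3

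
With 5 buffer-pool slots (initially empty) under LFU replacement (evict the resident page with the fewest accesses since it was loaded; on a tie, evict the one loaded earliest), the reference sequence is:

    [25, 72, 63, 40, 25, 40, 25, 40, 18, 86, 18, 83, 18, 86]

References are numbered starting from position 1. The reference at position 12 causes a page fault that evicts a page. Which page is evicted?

63

pos 1: 25 -> miss, frames (25)
pos 2: 72 -> miss, frames (25 72)
pos 3: 63 -> miss, frames (25 72 63)
pos 4: 40 -> miss, frames (25 72 63 40)
pos 5: 25 -> hit
pos 6: 40 -> hit
pos 7: 25 -> hit
pos 8: 40 -> hit
pos 9: 18 -> miss, frames (25 72 63 40 18)
pos 10: 86 -> miss, evict 72, frames (25 63 40 18 86)
pos 11: 18 -> hit
pos 12: 83 -> miss, evict 63, frames (25 40 18 86 83)
At position 12, page 63 is evicted.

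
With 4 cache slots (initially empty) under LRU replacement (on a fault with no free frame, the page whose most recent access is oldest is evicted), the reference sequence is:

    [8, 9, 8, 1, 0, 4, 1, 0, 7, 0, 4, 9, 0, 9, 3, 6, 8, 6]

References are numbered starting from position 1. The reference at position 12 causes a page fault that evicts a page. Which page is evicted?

1

pos 1: 8 → fault, frames (8)
pos 2: 9 → fault, frames (8 9)
pos 3: 8 → hit
pos 4: 1 → fault, frames (9 8 1)
pos 5: 0 → fault, frames (9 8 1 0)
pos 6: 4 → fault, evict 9, frames (8 1 0 4)
pos 7: 1 → hit
pos 8: 0 → hit
pos 9: 7 → fault, evict 8, frames (4 1 0 7)
pos 10: 0 → hit
pos 11: 4 → hit
pos 12: 9 → fault, evict 1, frames (7 0 4 9)
At position 12, page 1 is evicted.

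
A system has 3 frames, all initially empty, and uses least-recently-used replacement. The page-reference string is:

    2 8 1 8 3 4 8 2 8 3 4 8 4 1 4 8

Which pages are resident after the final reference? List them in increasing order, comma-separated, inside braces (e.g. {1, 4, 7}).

{1, 4, 8}

2 -> miss, frames (2)
8 -> miss, frames (2 8)
1 -> miss, frames (2 8 1)
8 -> hit
3 -> miss, evict 2, frames (1 8 3)
4 -> miss, evict 1, frames (8 3 4)
8 -> hit
2 -> miss, evict 3, frames (4 8 2)
8 -> hit
3 -> miss, evict 4, frames (2 8 3)
4 -> miss, evict 2, frames (8 3 4)
8 -> hit
4 -> hit
1 -> miss, evict 3, frames (8 4 1)
4 -> hit
8 -> hit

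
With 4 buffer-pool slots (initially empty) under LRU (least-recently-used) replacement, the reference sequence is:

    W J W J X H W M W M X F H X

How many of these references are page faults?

7

W: miss, frames (W)
J: miss, frames (W J)
W: hit
J: hit
X: miss, frames (W J X)
H: miss, frames (W J X H)
W: hit
M: miss, evict J, frames (X H W M)
W: hit
M: hit
X: hit
F: miss, evict H, frames (W M X F)
H: miss, evict W, frames (M X F H)
X: hit
Page faults: 7.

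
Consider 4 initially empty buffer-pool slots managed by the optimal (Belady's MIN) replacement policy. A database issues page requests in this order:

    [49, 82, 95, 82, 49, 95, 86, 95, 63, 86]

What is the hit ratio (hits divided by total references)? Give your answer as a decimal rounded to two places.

49 -> fault, frames {49}
82 -> fault, frames {49,82}
95 -> fault, frames {49,82,95}
82 -> hit
49 -> hit
95 -> hit
86 -> fault, frames {49,82,95,86}
95 -> hit
63 -> fault, evict 95, frames {49,82,86,63}
86 -> hit
Hits: 5 of 10 references → 5/10 = 0.5000.

0.50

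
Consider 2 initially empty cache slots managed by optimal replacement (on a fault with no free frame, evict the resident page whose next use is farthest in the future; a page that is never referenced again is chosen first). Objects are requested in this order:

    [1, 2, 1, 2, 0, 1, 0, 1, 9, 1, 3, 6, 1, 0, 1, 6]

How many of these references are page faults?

1 -> miss, frames [1]
2 -> miss, frames [1, 2]
1 -> hit
2 -> hit
0 -> miss, evict 2, frames [1, 0]
1 -> hit
0 -> hit
1 -> hit
9 -> miss, evict 0, frames [1, 9]
1 -> hit
3 -> miss, evict 9, frames [1, 3]
6 -> miss, evict 3, frames [1, 6]
1 -> hit
0 -> miss, evict 6, frames [1, 0]
1 -> hit
6 -> miss, evict 0, frames [1, 6]
Page faults: 8.

8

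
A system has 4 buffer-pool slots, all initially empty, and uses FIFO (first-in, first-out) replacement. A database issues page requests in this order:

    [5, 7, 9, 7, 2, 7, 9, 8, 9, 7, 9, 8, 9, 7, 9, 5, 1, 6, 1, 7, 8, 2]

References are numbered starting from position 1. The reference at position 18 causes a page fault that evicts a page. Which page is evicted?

pos 1: 5 → miss, frames [5]
pos 2: 7 → miss, frames [5, 7]
pos 3: 9 → miss, frames [5, 7, 9]
pos 4: 7 → hit
pos 5: 2 → miss, frames [5, 7, 9, 2]
pos 6: 7 → hit
pos 7: 9 → hit
pos 8: 8 → miss, evict 5, frames [7, 9, 2, 8]
pos 9: 9 → hit
pos 10: 7 → hit
pos 11: 9 → hit
pos 12: 8 → hit
pos 13: 9 → hit
pos 14: 7 → hit
pos 15: 9 → hit
pos 16: 5 → miss, evict 7, frames [9, 2, 8, 5]
pos 17: 1 → miss, evict 9, frames [2, 8, 5, 1]
pos 18: 6 → miss, evict 2, frames [8, 5, 1, 6]
At position 18, page 2 is evicted.

2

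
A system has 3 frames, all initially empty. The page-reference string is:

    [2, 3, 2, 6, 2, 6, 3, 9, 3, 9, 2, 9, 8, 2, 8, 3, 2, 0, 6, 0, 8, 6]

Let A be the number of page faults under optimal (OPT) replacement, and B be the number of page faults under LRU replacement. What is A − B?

Under OPT: F F . F . . . F . . . . F . . . . F F . . . → 7 faults.
Under LRU: F F . F . . . F . . F . F . . F . F F . F . → 10 faults.
A − B = 7 − 10 = -3.

-3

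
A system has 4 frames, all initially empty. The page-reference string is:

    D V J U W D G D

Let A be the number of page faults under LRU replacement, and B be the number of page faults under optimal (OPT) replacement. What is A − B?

1

Under LRU: F F F F F F F . → 7 faults.
Under OPT: F F F F F . F . → 6 faults.
A − B = 7 − 6 = 1.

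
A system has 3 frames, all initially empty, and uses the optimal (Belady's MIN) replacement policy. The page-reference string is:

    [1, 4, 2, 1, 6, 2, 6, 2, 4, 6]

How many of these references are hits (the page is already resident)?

6

1 → miss, frames [1]
4 → miss, frames [1, 4]
2 → miss, frames [1, 4, 2]
1 → hit
6 → miss, evict 1, frames [4, 2, 6]
2 → hit
6 → hit
2 → hit
4 → hit
6 → hit
Hits: 6.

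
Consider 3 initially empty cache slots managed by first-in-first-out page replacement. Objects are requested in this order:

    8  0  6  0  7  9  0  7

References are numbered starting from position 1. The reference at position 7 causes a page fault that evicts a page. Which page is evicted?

6

pos 1: 8: fault, frames (8)
pos 2: 0: fault, frames (8 0)
pos 3: 6: fault, frames (8 0 6)
pos 4: 0: hit
pos 5: 7: fault, evict 8, frames (0 6 7)
pos 6: 9: fault, evict 0, frames (6 7 9)
pos 7: 0: fault, evict 6, frames (7 9 0)
At position 7, page 6 is evicted.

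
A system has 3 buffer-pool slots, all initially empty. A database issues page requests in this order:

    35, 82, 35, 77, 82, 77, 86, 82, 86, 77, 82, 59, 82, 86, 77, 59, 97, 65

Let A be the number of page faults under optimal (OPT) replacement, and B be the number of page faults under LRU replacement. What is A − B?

-2

Under OPT: F F . F . . F . . . . F . . F . F F → 8 faults.
Under LRU: F F . F . . F . . . . F . F F F F F → 10 faults.
A − B = 8 − 10 = -2.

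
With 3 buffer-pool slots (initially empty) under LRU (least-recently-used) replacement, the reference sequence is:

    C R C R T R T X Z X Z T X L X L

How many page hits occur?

C: fault, frames [C]
R: fault, frames [C, R]
C: hit
R: hit
T: fault, frames [C, R, T]
R: hit
T: hit
X: fault, evict C, frames [R, T, X]
Z: fault, evict R, frames [T, X, Z]
X: hit
Z: hit
T: hit
X: hit
L: fault, evict Z, frames [T, X, L]
X: hit
L: hit
Hits: 10.

10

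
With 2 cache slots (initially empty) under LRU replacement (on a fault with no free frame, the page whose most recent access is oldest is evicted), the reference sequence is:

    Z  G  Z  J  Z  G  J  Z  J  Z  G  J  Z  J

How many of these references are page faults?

Z: miss, frames (Z)
G: miss, frames (Z G)
Z: hit
J: miss, evict G, frames (Z J)
Z: hit
G: miss, evict J, frames (Z G)
J: miss, evict Z, frames (G J)
Z: miss, evict G, frames (J Z)
J: hit
Z: hit
G: miss, evict J, frames (Z G)
J: miss, evict Z, frames (G J)
Z: miss, evict G, frames (J Z)
J: hit
Page faults: 9.

9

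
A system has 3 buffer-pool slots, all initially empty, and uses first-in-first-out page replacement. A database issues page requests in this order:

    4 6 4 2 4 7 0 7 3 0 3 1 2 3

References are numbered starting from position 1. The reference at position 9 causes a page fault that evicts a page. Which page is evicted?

2

pos 1: 4 -> miss, frames (4)
pos 2: 6 -> miss, frames (4 6)
pos 3: 4 -> hit
pos 4: 2 -> miss, frames (4 6 2)
pos 5: 4 -> hit
pos 6: 7 -> miss, evict 4, frames (6 2 7)
pos 7: 0 -> miss, evict 6, frames (2 7 0)
pos 8: 7 -> hit
pos 9: 3 -> miss, evict 2, frames (7 0 3)
At position 9, page 2 is evicted.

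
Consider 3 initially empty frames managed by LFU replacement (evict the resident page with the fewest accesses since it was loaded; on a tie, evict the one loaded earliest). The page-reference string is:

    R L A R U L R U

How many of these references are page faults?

R: miss, frames (R)
L: miss, frames (R L)
A: miss, frames (R L A)
R: hit
U: miss, evict L, frames (R A U)
L: miss, evict A, frames (R U L)
R: hit
U: hit
Page faults: 5.

5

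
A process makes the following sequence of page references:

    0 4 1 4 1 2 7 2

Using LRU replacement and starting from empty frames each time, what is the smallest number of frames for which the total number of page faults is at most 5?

f=1: 8 faults
f=2: 5 faults
f=3: 5 faults
f=4: 5 faults
f=5: 5 faults
Smallest f with faults ≤ 5 is 2.

2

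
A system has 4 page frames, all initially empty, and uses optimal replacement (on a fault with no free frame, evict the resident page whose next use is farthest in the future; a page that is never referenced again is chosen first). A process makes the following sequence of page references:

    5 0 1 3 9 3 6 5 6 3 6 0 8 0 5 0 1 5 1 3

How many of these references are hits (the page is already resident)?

5: fault, frames [5]
0: fault, frames [5, 0]
1: fault, frames [5, 0, 1]
3: fault, frames [5, 0, 1, 3]
9: fault, evict 1, frames [5, 0, 3, 9]
3: hit
6: fault, evict 9, frames [5, 0, 3, 6]
5: hit
6: hit
3: hit
6: hit
0: hit
8: fault, evict 6, frames [5, 0, 3, 8]
0: hit
5: hit
0: hit
1: fault, evict 8, frames [5, 0, 3, 1]
5: hit
1: hit
3: hit
Hits: 12.

12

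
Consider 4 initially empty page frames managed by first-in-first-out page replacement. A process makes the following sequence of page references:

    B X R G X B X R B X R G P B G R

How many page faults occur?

B -> miss, frames (B)
X -> miss, frames (B X)
R -> miss, frames (B X R)
G -> miss, frames (B X R G)
X -> hit
B -> hit
X -> hit
R -> hit
B -> hit
X -> hit
R -> hit
G -> hit
P -> miss, evict B, frames (X R G P)
B -> miss, evict X, frames (R G P B)
G -> hit
R -> hit
Page faults: 6.

6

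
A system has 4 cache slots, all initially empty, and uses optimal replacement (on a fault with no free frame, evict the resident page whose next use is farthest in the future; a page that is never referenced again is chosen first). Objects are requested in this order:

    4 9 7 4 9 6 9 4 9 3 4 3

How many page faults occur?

5

4: miss, frames [4]
9: miss, frames [4, 9]
7: miss, frames [4, 9, 7]
4: hit
9: hit
6: miss, frames [4, 9, 7, 6]
9: hit
4: hit
9: hit
3: miss, evict 6, frames [4, 9, 7, 3]
4: hit
3: hit
Page faults: 5.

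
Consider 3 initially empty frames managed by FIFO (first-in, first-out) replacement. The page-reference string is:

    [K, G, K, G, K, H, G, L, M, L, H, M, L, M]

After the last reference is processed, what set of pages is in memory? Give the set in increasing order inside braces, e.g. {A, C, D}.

{H, L, M}

K: fault, frames (K)
G: fault, frames (K G)
K: hit
G: hit
K: hit
H: fault, frames (K G H)
G: hit
L: fault, evict K, frames (G H L)
M: fault, evict G, frames (H L M)
L: hit
H: hit
M: hit
L: hit
M: hit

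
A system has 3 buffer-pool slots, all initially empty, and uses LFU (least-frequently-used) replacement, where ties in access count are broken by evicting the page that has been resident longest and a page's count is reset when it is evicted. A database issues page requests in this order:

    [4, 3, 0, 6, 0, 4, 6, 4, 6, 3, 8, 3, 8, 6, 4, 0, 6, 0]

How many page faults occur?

4 -> miss, frames (4)
3 -> miss, frames (4 3)
0 -> miss, frames (4 3 0)
6 -> miss, evict 4, frames (3 0 6)
0 -> hit
4 -> miss, evict 3, frames (0 6 4)
6 -> hit
4 -> hit
6 -> hit
3 -> miss, evict 0, frames (6 4 3)
8 -> miss, evict 3, frames (6 4 8)
3 -> miss, evict 8, frames (6 4 3)
8 -> miss, evict 3, frames (6 4 8)
6 -> hit
4 -> hit
0 -> miss, evict 8, frames (6 4 0)
6 -> hit
0 -> hit
Page faults: 10.

10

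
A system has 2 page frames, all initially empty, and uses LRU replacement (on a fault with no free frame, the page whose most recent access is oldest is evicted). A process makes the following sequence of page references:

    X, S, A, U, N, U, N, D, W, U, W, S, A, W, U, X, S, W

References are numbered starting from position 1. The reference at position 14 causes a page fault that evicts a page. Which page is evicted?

pos 1: X: fault, frames {X}
pos 2: S: fault, frames {X,S}
pos 3: A: fault, evict X, frames {S,A}
pos 4: U: fault, evict S, frames {A,U}
pos 5: N: fault, evict A, frames {U,N}
pos 6: U: hit
pos 7: N: hit
pos 8: D: fault, evict U, frames {N,D}
pos 9: W: fault, evict N, frames {D,W}
pos 10: U: fault, evict D, frames {W,U}
pos 11: W: hit
pos 12: S: fault, evict U, frames {W,S}
pos 13: A: fault, evict W, frames {S,A}
pos 14: W: fault, evict S, frames {A,W}
At position 14, page S is evicted.

S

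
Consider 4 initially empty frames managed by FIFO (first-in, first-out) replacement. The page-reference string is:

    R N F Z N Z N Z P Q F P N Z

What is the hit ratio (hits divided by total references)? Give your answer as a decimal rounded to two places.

R: miss, frames {R}
N: miss, frames {R,N}
F: miss, frames {R,N,F}
Z: miss, frames {R,N,F,Z}
N: hit
Z: hit
N: hit
Z: hit
P: miss, evict R, frames {N,F,Z,P}
Q: miss, evict N, frames {F,Z,P,Q}
F: hit
P: hit
N: miss, evict F, frames {Z,P,Q,N}
Z: hit
Hits: 7 of 14 references → 7/14 = 0.5000.

0.50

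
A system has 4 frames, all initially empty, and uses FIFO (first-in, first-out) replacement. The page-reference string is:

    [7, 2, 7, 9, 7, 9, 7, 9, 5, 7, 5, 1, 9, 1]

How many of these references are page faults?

5

7 → fault, frames [7]
2 → fault, frames [7, 2]
7 → hit
9 → fault, frames [7, 2, 9]
7 → hit
9 → hit
7 → hit
9 → hit
5 → fault, frames [7, 2, 9, 5]
7 → hit
5 → hit
1 → fault, evict 7, frames [2, 9, 5, 1]
9 → hit
1 → hit
Page faults: 5.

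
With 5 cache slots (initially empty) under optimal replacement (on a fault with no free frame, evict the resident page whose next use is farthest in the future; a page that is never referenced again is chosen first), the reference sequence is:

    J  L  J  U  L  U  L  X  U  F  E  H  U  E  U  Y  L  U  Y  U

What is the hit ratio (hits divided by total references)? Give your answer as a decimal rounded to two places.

0.60

J -> fault, frames [J]
L -> fault, frames [J, L]
J -> hit
U -> fault, frames [J, L, U]
L -> hit
U -> hit
L -> hit
X -> fault, frames [J, L, U, X]
U -> hit
F -> fault, frames [J, L, U, X, F]
E -> fault, evict F, frames [J, L, U, X, E]
H -> fault, evict X, frames [J, L, U, E, H]
U -> hit
E -> hit
U -> hit
Y -> fault, evict H, frames [J, L, U, E, Y]
L -> hit
U -> hit
Y -> hit
U -> hit
Hits: 12 of 20 references → 12/20 = 0.6000.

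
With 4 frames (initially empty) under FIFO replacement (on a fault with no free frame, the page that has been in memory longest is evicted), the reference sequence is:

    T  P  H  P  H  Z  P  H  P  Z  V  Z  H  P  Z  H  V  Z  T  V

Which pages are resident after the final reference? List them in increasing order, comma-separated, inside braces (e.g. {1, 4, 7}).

{H, T, V, Z}

T: miss, frames [T]
P: miss, frames [T, P]
H: miss, frames [T, P, H]
P: hit
H: hit
Z: miss, frames [T, P, H, Z]
P: hit
H: hit
P: hit
Z: hit
V: miss, evict T, frames [P, H, Z, V]
Z: hit
H: hit
P: hit
Z: hit
H: hit
V: hit
Z: hit
T: miss, evict P, frames [H, Z, V, T]
V: hit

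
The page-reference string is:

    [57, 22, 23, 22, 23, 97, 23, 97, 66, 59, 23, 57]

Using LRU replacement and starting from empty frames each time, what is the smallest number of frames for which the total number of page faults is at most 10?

2

f=1: 12 faults
f=2: 8 faults
f=3: 8 faults
f=4: 7 faults
f=5: 7 faults
f=6: 6 faults
Smallest f with faults ≤ 10 is 2.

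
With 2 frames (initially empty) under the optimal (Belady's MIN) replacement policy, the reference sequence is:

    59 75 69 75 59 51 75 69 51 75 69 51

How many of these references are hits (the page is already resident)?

59 → fault, frames (59)
75 → fault, frames (59 75)
69 → fault, evict 59, frames (75 69)
75 → hit
59 → fault, evict 69, frames (75 59)
51 → fault, evict 59, frames (75 51)
75 → hit
69 → fault, evict 75, frames (51 69)
51 → hit
75 → fault, evict 51, frames (69 75)
69 → hit
51 → fault, evict 75, frames (69 51)
Hits: 4.

4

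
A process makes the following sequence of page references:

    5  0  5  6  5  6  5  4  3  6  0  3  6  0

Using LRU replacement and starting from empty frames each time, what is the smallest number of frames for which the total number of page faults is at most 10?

f=1: 14 faults
f=2: 10 faults
f=3: 7 faults
f=4: 6 faults
f=5: 5 faults
Smallest f with faults ≤ 10 is 2.

2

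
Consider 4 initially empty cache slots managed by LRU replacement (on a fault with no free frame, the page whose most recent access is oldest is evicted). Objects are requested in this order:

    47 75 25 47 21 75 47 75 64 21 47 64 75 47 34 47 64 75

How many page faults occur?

6

47 → fault, frames [47]
75 → fault, frames [47, 75]
25 → fault, frames [47, 75, 25]
47 → hit
21 → fault, frames [75, 25, 47, 21]
75 → hit
47 → hit
75 → hit
64 → fault, evict 25, frames [21, 47, 75, 64]
21 → hit
47 → hit
64 → hit
75 → hit
47 → hit
34 → fault, evict 21, frames [64, 75, 47, 34]
47 → hit
64 → hit
75 → hit
Page faults: 6.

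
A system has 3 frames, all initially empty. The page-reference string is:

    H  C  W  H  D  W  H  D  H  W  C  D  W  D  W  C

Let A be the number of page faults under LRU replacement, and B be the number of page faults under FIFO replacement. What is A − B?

Under LRU: F F F . F . . . . . F F . . . . → 6 faults.
Under FIFO: F F F . F . F . . . F . F F . . → 8 faults.
A − B = 6 − 8 = -2.

-2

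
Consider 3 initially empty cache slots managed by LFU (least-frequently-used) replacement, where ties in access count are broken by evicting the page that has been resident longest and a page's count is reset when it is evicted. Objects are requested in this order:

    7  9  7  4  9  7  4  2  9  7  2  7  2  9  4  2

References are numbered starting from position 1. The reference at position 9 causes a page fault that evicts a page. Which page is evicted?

pos 1: 7 → fault, frames (7)
pos 2: 9 → fault, frames (7 9)
pos 3: 7 → hit
pos 4: 4 → fault, frames (7 9 4)
pos 5: 9 → hit
pos 6: 7 → hit
pos 7: 4 → hit
pos 8: 2 → fault, evict 9, frames (7 4 2)
pos 9: 9 → fault, evict 2, frames (7 4 9)
At position 9, page 2 is evicted.

2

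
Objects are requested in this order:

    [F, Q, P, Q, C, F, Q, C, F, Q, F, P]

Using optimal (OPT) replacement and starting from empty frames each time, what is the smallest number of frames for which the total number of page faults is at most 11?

2

f=1: 12 faults
f=2: 8 faults
f=3: 5 faults
f=4: 4 faults
Smallest f with faults ≤ 11 is 2.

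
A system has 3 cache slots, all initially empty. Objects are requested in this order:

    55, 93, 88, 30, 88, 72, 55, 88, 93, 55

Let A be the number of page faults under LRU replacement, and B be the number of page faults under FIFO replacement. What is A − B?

Under LRU: F F F F . F F . F . → 7 faults.
Under FIFO: F F F F . F F F F . → 8 faults.
A − B = 7 − 8 = -1.

-1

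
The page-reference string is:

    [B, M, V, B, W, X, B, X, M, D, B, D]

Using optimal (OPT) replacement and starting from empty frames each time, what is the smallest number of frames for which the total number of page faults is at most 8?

2

f=1: 12 faults
f=2: 7 faults
f=3: 6 faults
f=4: 6 faults
f=5: 6 faults
f=6: 6 faults
Smallest f with faults ≤ 8 is 2.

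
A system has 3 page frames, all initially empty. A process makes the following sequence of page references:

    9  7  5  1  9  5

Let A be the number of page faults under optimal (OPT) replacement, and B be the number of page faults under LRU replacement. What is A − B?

Under OPT: F F F F . . → 4 faults.
Under LRU: F F F F F . → 5 faults.
A − B = 4 − 5 = -1.

-1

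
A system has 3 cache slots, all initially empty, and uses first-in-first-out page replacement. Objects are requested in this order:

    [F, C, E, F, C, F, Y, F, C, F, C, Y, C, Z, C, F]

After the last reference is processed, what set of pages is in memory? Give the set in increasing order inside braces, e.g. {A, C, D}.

F -> fault, frames [F]
C -> fault, frames [F, C]
E -> fault, frames [F, C, E]
F -> hit
C -> hit
F -> hit
Y -> fault, evict F, frames [C, E, Y]
F -> fault, evict C, frames [E, Y, F]
C -> fault, evict E, frames [Y, F, C]
F -> hit
C -> hit
Y -> hit
C -> hit
Z -> fault, evict Y, frames [F, C, Z]
C -> hit
F -> hit

{C, F, Z}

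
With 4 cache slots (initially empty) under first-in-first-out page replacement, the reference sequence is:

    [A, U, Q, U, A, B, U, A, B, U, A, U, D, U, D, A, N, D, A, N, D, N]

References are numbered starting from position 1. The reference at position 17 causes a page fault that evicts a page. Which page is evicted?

Q

pos 1: A: fault, frames [A]
pos 2: U: fault, frames [A, U]
pos 3: Q: fault, frames [A, U, Q]
pos 4: U: hit
pos 5: A: hit
pos 6: B: fault, frames [A, U, Q, B]
pos 7: U: hit
pos 8: A: hit
pos 9: B: hit
pos 10: U: hit
pos 11: A: hit
pos 12: U: hit
pos 13: D: fault, evict A, frames [U, Q, B, D]
pos 14: U: hit
pos 15: D: hit
pos 16: A: fault, evict U, frames [Q, B, D, A]
pos 17: N: fault, evict Q, frames [B, D, A, N]
At position 17, page Q is evicted.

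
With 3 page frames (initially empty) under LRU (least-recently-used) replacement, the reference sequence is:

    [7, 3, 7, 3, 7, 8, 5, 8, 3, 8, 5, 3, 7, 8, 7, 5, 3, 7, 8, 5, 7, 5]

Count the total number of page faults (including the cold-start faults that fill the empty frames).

11

7 -> fault, frames (7)
3 -> fault, frames (7 3)
7 -> hit
3 -> hit
7 -> hit
8 -> fault, frames (3 7 8)
5 -> fault, evict 3, frames (7 8 5)
8 -> hit
3 -> fault, evict 7, frames (5 8 3)
8 -> hit
5 -> hit
3 -> hit
7 -> fault, evict 8, frames (5 3 7)
8 -> fault, evict 5, frames (3 7 8)
7 -> hit
5 -> fault, evict 3, frames (8 7 5)
3 -> fault, evict 8, frames (7 5 3)
7 -> hit
8 -> fault, evict 5, frames (3 7 8)
5 -> fault, evict 3, frames (7 8 5)
7 -> hit
5 -> hit
Page faults: 11.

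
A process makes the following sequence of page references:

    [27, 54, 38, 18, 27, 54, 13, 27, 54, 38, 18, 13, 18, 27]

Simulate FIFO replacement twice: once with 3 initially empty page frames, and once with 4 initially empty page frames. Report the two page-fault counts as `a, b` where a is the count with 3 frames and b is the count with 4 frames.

3 frames: F F F F F F F . . F F . . F → 10 faults.
4 frames: F F F F . . F F F F F F . F → 11 faults.
11 > 10: adding a frame increased faults — Belady's anomaly.

10, 11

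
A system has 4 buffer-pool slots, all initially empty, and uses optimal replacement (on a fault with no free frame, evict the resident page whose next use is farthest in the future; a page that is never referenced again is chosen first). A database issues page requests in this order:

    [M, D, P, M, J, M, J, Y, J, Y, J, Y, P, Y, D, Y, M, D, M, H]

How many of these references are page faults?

7

M → fault, frames {M}
D → fault, frames {M,D}
P → fault, frames {M,D,P}
M → hit
J → fault, frames {M,D,P,J}
M → hit
J → hit
Y → fault, evict M, frames {D,P,J,Y}
J → hit
Y → hit
J → hit
Y → hit
P → hit
Y → hit
D → hit
Y → hit
M → fault, evict Y, frames {D,P,J,M}
D → hit
M → hit
H → fault, evict M, frames {D,P,J,H}
Page faults: 7.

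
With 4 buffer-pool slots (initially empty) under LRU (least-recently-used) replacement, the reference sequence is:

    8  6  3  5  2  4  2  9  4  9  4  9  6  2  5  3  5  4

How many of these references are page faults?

8 → miss, frames {8}
6 → miss, frames {8,6}
3 → miss, frames {8,6,3}
5 → miss, frames {8,6,3,5}
2 → miss, evict 8, frames {6,3,5,2}
4 → miss, evict 6, frames {3,5,2,4}
2 → hit
9 → miss, evict 3, frames {5,4,2,9}
4 → hit
9 → hit
4 → hit
9 → hit
6 → miss, evict 5, frames {2,4,9,6}
2 → hit
5 → miss, evict 4, frames {9,6,2,5}
3 → miss, evict 9, frames {6,2,5,3}
5 → hit
4 → miss, evict 6, frames {2,3,5,4}
Page faults: 11.

11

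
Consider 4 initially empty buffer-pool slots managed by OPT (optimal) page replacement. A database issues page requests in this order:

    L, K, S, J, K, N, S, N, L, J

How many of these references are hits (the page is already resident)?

L → fault, frames [L]
K → fault, frames [L, K]
S → fault, frames [L, K, S]
J → fault, frames [L, K, S, J]
K → hit
N → fault, evict K, frames [L, S, J, N]
S → hit
N → hit
L → hit
J → hit
Hits: 5.

5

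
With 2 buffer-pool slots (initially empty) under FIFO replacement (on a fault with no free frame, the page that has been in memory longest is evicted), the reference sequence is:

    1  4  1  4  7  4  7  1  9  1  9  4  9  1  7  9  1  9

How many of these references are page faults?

1: miss, frames {1}
4: miss, frames {1,4}
1: hit
4: hit
7: miss, evict 1, frames {4,7}
4: hit
7: hit
1: miss, evict 4, frames {7,1}
9: miss, evict 7, frames {1,9}
1: hit
9: hit
4: miss, evict 1, frames {9,4}
9: hit
1: miss, evict 9, frames {4,1}
7: miss, evict 4, frames {1,7}
9: miss, evict 1, frames {7,9}
1: miss, evict 7, frames {9,1}
9: hit
Page faults: 10.

10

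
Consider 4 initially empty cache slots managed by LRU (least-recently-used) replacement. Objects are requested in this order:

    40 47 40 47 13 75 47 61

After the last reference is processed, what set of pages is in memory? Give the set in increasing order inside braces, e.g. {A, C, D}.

40 → fault, frames {40}
47 → fault, frames {40,47}
40 → hit
47 → hit
13 → fault, frames {40,47,13}
75 → fault, frames {40,47,13,75}
47 → hit
61 → fault, evict 40, frames {13,75,47,61}

{13, 47, 61, 75}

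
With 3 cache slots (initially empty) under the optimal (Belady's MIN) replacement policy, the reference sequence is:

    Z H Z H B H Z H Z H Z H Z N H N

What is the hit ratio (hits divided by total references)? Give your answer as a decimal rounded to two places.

0.75

Z: miss, frames {Z}
H: miss, frames {Z,H}
Z: hit
H: hit
B: miss, frames {Z,H,B}
H: hit
Z: hit
H: hit
Z: hit
H: hit
Z: hit
H: hit
Z: hit
N: miss, evict B, frames {Z,H,N}
H: hit
N: hit
Hits: 12 of 16 references → 12/16 = 0.7500.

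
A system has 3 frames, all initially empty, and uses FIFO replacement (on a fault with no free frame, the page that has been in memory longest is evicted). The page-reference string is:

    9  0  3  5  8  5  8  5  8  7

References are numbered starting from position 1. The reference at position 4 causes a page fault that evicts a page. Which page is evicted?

pos 1: 9 → fault, frames (9)
pos 2: 0 → fault, frames (9 0)
pos 3: 3 → fault, frames (9 0 3)
pos 4: 5 → fault, evict 9, frames (0 3 5)
At position 4, page 9 is evicted.

9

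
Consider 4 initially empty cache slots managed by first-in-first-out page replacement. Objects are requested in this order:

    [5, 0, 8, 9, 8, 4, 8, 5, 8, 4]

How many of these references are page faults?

6

5: miss, frames [5]
0: miss, frames [5, 0]
8: miss, frames [5, 0, 8]
9: miss, frames [5, 0, 8, 9]
8: hit
4: miss, evict 5, frames [0, 8, 9, 4]
8: hit
5: miss, evict 0, frames [8, 9, 4, 5]
8: hit
4: hit
Page faults: 6.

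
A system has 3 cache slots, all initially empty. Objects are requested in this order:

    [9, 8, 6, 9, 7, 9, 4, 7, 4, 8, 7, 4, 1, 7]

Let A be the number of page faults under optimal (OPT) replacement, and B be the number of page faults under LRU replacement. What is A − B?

Under OPT: F F F . F . F . . . . . F . → 6 faults.
Under LRU: F F F . F . F . . F . . F . → 7 faults.
A − B = 6 − 7 = -1.

-1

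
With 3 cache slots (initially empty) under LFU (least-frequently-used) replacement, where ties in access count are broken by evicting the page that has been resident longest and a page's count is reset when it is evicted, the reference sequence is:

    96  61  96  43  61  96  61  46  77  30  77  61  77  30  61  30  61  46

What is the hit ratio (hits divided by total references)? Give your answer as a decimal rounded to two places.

0.50

96 -> miss, frames {96}
61 -> miss, frames {96,61}
96 -> hit
43 -> miss, frames {96,61,43}
61 -> hit
96 -> hit
61 -> hit
46 -> miss, evict 43, frames {96,61,46}
77 -> miss, evict 46, frames {96,61,77}
30 -> miss, evict 77, frames {96,61,30}
77 -> miss, evict 30, frames {96,61,77}
61 -> hit
77 -> hit
30 -> miss, evict 77, frames {96,61,30}
61 -> hit
30 -> hit
61 -> hit
46 -> miss, evict 30, frames {96,61,46}
Hits: 9 of 18 references → 9/18 = 0.5000.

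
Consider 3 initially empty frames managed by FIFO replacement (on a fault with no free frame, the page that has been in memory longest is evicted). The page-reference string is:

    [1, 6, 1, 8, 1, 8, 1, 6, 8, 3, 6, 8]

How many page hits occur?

8

1: fault, frames (1)
6: fault, frames (1 6)
1: hit
8: fault, frames (1 6 8)
1: hit
8: hit
1: hit
6: hit
8: hit
3: fault, evict 1, frames (6 8 3)
6: hit
8: hit
Hits: 8.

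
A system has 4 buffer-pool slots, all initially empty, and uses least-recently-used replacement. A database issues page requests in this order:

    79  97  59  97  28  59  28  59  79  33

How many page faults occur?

5

79 → fault, frames {79}
97 → fault, frames {79,97}
59 → fault, frames {79,97,59}
97 → hit
28 → fault, frames {79,59,97,28}
59 → hit
28 → hit
59 → hit
79 → hit
33 → fault, evict 97, frames {28,59,79,33}
Page faults: 5.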